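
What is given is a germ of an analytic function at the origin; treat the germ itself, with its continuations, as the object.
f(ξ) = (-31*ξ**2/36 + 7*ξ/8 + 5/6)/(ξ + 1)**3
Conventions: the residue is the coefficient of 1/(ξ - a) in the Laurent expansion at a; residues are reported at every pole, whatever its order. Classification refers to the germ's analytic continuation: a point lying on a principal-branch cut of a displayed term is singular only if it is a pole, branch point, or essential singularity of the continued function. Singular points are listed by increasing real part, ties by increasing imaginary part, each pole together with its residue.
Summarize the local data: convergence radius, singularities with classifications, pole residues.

Denominator factor (ξ + 1)^3: pole of order 3 at -1, modulus 1.
The radius of convergence is the smallest modulus among the singular points: 1.
At the order-3 pole -1 set g(ξ) = (ξ - (-1))^3*f(ξ) = -31*ξ**2/36 + 7*ξ/8 + 5/6.
Order-3 pole: residue = g''(a)/2; g''(-1) = -31/18, so the residue is -31/36.

Radius of convergence at 0: 1.
At -1: a pole of order 3; residue -31/36.


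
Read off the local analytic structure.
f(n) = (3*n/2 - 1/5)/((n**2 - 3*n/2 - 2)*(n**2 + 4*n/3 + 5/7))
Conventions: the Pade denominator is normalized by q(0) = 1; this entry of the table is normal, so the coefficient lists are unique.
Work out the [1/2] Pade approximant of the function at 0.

The Pade approximant has numerator coefficients [7/50, -985201/938100]; denominator coefficients [1, 163553/62540, 64304/28143].

Taylor coefficients needed (expand at 0): a_0 = 7/50, a_1 = -4249/3000, a_2 = 609133/180000, a_3 = -60628561/10800000.
Write the denominator as Q(n) = 1 + q1*n + q2*n^2. Requiring Q*f - P = O(n^4) with deg P <= 1 kills the coefficients of n^2..n^3 in Q*f:
  n^2: a_2 + q1*a_1 + q2*a_0 = 0, i.e. 609133/180000 + (-4249/3000)*q1 + (7/50)*q2 = 0.
  n^3: a_3 + q1*a_2 + q2*a_1 = 0, i.e. -60628561/10800000 + (609133/180000)*q1 + (-4249/3000)*q2 = 0.
Solving this linear system: q1 = 163553/62540, q2 = 64304/28143.
The numerator is Q*f truncated at degree 1: P0 = a_0 = 7/50; P1 = a_1 + q1*a_0 = -985201/938100.


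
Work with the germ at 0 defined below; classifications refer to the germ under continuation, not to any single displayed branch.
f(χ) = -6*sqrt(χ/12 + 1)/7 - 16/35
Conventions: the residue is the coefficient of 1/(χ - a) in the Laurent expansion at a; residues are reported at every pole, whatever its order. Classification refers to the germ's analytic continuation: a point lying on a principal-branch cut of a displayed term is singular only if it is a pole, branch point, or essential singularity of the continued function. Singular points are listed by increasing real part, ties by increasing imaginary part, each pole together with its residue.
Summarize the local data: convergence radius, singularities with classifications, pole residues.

Radius of convergence at 0: 12.
At -12: an algebraic (square-root) branch point.

Branch term (-6/7)*sqrt(1 - χ/(-12)): its argument vanishes at χ = -12, a square-root branch point, modulus 12.
The radius of convergence is the smallest modulus among the singular points: 12.


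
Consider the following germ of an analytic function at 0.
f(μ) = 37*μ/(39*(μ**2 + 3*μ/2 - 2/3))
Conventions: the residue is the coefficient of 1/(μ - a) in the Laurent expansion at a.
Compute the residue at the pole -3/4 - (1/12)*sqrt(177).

The residue is 37/78 + (37/1534)*sqrt(177).

The factor μ**2 + 3*μ/2 - 2/3 splits as (μ - a)(μ - a') with a = -3/4 - (1/12)*sqrt(177), a' = -3/4 + (1/12)*sqrt(177). At the order-1 pole a set g(μ) = (μ - a)*f(μ) = [37*μ/39] / (μ - a').
Simple pole: residue = g(a) at a = -3/4 - (1/12)*sqrt(177), which is 37/78 + (37/1534)*sqrt(177).


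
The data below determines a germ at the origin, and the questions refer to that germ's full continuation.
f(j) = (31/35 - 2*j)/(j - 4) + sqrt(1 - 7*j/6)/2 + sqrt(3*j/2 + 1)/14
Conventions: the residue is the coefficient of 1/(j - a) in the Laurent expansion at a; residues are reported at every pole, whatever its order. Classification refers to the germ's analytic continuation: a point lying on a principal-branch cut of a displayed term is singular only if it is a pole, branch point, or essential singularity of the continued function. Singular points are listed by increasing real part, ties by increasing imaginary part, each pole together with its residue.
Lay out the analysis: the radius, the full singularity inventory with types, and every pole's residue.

Denominator factor (j - 4): pole of order 1 at 4, modulus 4.
Branch term (1/14)*sqrt(1 - j/(-2/3)): its argument vanishes at j = -2/3, a square-root branch point, modulus 2/3.
Branch term (1/2)*sqrt(1 - j/(6/7)): its argument vanishes at j = 6/7, a square-root branch point, modulus 6/7.
The radius of convergence is the smallest modulus among the singular points: 2/3.
The branch terms are analytic at 4 and contribute nothing to the residue; only the rational part matters.
At the order-1 pole 4 set g(j) = (j - (4))*(rational part) = 31/35 - 2*j.
Simple pole: residue = g(a) at a = 4, which is -249/35.
List the singular points by increasing real part (a conjugate pair: the negative imaginary part first).

Radius of convergence at 0: 2/3.
At -2/3: an algebraic (square-root) branch point.
At 6/7: an algebraic (square-root) branch point.
At 4: a pole of order 1; residue -249/35.


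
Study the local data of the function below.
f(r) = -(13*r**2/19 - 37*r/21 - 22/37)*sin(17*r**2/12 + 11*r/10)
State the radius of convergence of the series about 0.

The radius of convergence is infinite.

The factor -sin(17*r**2/12 + 11*r/10) is entire and contributes no finite singular point.
The polynomial part has no poles.
No finite singular points: the Taylor series at 0 converges everywhere.


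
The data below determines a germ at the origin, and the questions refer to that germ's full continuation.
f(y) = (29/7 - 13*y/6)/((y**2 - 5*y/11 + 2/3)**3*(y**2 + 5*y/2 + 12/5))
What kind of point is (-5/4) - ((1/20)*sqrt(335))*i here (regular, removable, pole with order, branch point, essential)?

The denominator factor y**2 + 5*y/2 + 12/5 vanishes at (-5/4) - ((1/20)*sqrt(335))*i and appears to the power 1; the numerator there equals (1151/168) + ((13/120)*sqrt(335))*i, nonzero, and no other factor vanishes.
Hence a pole whose order is the multiplicity, 1.

The point is a pole of order 1.


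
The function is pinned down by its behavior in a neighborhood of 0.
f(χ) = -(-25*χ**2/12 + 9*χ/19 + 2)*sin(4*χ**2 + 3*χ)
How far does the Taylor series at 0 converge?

The factor -sin(4*χ**2 + 3*χ) is entire and contributes no finite singular point.
The polynomial part has no poles.
No finite singular points: the Taylor series at 0 converges everywhere.

The radius of convergence is infinite.


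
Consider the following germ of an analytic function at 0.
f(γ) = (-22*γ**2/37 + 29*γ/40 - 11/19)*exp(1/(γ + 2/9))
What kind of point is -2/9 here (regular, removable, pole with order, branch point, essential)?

The exponent 1/(γ - (-2/9)) has a pole at -2/9, so exp(1/(γ - (-2/9))) takes every nonzero value near it: an essential singularity (not a pole of any order).

The point is an essential singularity.


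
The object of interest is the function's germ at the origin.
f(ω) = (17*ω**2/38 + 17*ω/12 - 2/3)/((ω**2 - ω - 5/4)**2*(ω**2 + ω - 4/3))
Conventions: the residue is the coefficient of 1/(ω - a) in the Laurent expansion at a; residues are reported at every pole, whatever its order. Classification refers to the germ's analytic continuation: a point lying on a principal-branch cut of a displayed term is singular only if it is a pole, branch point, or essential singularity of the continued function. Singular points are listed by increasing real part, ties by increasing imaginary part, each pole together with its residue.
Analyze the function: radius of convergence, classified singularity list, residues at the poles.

Radius of convergence at 0: -1/2 + (1/2)*sqrt(6).
At -1/2 - (1/6)*sqrt(57): a pole of order 1; residue 959790/10488931 - (979218/199289689)*sqrt(57).
At 1/2 - (1/2)*sqrt(6): a pole of order 2; residue -959790/10488931 + (3505145/94400379)*sqrt(6).
At -1/2 + (1/6)*sqrt(57): a pole of order 1; residue 959790/10488931 + (979218/199289689)*sqrt(57).
At 1/2 + (1/2)*sqrt(6): a pole of order 2; residue -959790/10488931 - (3505145/94400379)*sqrt(6).


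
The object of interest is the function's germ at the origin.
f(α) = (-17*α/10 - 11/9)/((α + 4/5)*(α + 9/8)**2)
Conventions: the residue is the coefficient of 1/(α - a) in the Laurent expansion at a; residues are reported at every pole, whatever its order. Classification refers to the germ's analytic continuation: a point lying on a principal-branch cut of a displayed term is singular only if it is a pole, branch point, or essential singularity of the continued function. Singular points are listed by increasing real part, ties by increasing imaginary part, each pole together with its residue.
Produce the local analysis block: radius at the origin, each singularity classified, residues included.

Radius of convergence at 0: 4/5.
At -9/8: a pole of order 2; residue -1984/1521.
At -4/5: a pole of order 1; residue 1984/1521.

Denominator factor (α + 4/5): pole of order 1 at -4/5, modulus 4/5.
Denominator factor (α + 9/8)^2: pole of order 2 at -9/8, modulus 9/8.
The radius of convergence is the smallest modulus among the singular points: 4/5.
At the order-2 pole -9/8 set g(α) = (α - (-9/8))^2*f(α) = (-17*α/10 - 11/9)/(α + 4/5).
Order-2 pole: residue = g'(a); g'(-9/8) = -1984/1521, so the residue is -1984/1521.
At the order-1 pole -4/5 set g(α) = (α - (-4/5))*f(α) = (-17*α/10 - 11/9)/(α + 9/8)**2.
Simple pole: residue = g(a) at a = -4/5, which is 1984/1521.
List the singular points by increasing real part (a conjugate pair: the negative imaginary part first).


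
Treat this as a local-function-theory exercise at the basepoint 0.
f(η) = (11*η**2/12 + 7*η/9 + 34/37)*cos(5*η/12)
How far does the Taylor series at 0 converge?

The factor cos(5*η/12) is entire and contributes no finite singular point.
The polynomial part has no poles.
No finite singular points: the Taylor series at 0 converges everywhere.

The radius of convergence is infinite.


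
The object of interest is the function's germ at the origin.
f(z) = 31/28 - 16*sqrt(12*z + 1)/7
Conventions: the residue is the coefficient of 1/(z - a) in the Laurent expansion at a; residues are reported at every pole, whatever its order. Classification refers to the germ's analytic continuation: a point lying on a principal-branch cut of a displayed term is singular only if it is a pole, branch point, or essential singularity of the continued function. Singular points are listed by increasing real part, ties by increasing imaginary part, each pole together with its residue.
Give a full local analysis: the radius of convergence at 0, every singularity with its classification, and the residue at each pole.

Branch term (-16/7)*sqrt(1 - z/(-1/12)): its argument vanishes at z = -1/12, a square-root branch point, modulus 1/12.
The radius of convergence is the smallest modulus among the singular points: 1/12.

Radius of convergence at 0: 1/12.
At -1/12: an algebraic (square-root) branch point.


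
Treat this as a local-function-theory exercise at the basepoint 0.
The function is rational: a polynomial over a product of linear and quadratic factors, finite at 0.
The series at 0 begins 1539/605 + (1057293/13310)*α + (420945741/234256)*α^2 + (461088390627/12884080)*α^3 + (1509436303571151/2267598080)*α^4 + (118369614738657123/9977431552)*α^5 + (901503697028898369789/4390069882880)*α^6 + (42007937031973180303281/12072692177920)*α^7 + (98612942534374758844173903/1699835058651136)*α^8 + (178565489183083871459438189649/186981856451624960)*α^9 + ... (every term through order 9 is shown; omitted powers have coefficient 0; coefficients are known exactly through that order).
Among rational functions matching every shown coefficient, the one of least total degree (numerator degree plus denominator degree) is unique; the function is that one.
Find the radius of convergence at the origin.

No rational of total degree below 8 reproduces all 10 coefficients; solving the [0/8] Pade equations on them gives f(α) = 19/(5*(α**2 - 5*α + 1/3)**2*(α**2 - 9*α/4 + 11/3)**2), whose expansion matches every shown term.
Denominator factor (α**2 - 5*α + 1/3)^2: discriminant 71/3, real irrational roots 5/2 + (1/6)*sqrt(213) and 5/2 - (1/6)*sqrt(213); poles of order 2, moduli 5/2 + (1/6)*sqrt(213) and 5/2 - (1/6)*sqrt(213).
Denominator factor (α**2 - 9*α/4 + 11/3)^2: discriminant -461/48, complex-conjugate roots (9/8) + ((1/24)*sqrt(1383))*i and (9/8) - ((1/24)*sqrt(1383))*i; poles of order 2, moduli (1/3)*sqrt(33) and (1/3)*sqrt(33).
The radius of convergence is the smallest modulus among the singular points: 5/2 - (1/6)*sqrt(213).

The radius of convergence is 5/2 - (1/6)*sqrt(213).


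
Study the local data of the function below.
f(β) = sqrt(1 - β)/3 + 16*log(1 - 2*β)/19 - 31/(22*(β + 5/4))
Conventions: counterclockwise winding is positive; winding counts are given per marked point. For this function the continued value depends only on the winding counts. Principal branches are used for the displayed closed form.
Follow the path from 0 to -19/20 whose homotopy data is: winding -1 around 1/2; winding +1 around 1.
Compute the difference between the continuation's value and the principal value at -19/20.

Continued minus principal equals (-(1/15)*sqrt(195)) - ((32/19)*pi)*i.

The rational part is single-valued and drops out of the difference; each branch term changes only by its own monodromy.
(1/3)*sqrt(1 - β/(1)): winding +1 is odd, the square root flips sign, contributing -2*(1/3)*sqrt(1 - (-19/20)/(1)) = -2*(1/3)*sqrt(39/20) = -(1/15)*sqrt(195).
(16/19)*log(1 - β/(1/2)): each positive loop around 1/2 adds 2*pi*i to the log, so winding -1 contributes (16/19)*(-1)*2*pi*i = -(32/19)*pi*i.
Summing the contributions at β = -19/20 gives (-(1/15)*sqrt(195)) - ((32/19)*pi)*i.


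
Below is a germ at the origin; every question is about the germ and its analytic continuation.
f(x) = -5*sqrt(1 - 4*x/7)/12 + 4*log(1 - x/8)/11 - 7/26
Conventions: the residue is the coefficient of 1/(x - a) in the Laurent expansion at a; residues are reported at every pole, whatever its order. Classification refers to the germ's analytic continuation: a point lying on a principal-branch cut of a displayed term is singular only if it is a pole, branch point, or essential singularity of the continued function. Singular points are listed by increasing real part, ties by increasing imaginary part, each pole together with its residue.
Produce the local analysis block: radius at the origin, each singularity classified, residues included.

Radius of convergence at 0: 7/4.
At 7/4: an algebraic (square-root) branch point.
At 8: a logarithmic branch point.

Branch term (-5/12)*sqrt(1 - x/(7/4)): its argument vanishes at x = 7/4, a square-root branch point, modulus 7/4.
Branch term (4/11)*log(1 - x/(8)): its argument vanishes at x = 8, a logarithmic branch point, modulus 8.
The radius of convergence is the smallest modulus among the singular points: 7/4.
List the singular points by increasing real part (a conjugate pair: the negative imaginary part first).


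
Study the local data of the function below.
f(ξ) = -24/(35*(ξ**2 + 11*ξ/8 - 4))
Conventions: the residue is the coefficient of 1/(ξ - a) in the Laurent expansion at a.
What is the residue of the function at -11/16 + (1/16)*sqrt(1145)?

The residue is -(192/40075)*sqrt(1145).

The factor ξ**2 + 11*ξ/8 - 4 splits as (ξ - a)(ξ - a') with a = -11/16 + (1/16)*sqrt(1145), a' = -11/16 - (1/16)*sqrt(1145). At the order-1 pole a set g(ξ) = (ξ - a)*f(ξ) = [-24/35] / (ξ - a').
Simple pole: residue = g(a) at a = -11/16 + (1/16)*sqrt(1145), which is -(192/40075)*sqrt(1145).


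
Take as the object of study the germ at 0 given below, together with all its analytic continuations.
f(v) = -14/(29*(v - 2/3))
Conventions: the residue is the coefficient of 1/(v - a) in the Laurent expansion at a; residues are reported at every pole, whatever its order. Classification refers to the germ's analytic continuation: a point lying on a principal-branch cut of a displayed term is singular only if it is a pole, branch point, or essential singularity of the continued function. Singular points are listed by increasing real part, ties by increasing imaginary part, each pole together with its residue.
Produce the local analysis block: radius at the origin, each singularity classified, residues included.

Denominator factor (v - 2/3): pole of order 1 at 2/3, modulus 2/3.
The radius of convergence is the smallest modulus among the singular points: 2/3.
At the order-1 pole 2/3 set g(v) = (v - (2/3))*f(v) = -14/29.
Simple pole: residue = g(a) at a = 2/3, which is -14/29.

Radius of convergence at 0: 2/3.
At 2/3: a pole of order 1; residue -14/29.


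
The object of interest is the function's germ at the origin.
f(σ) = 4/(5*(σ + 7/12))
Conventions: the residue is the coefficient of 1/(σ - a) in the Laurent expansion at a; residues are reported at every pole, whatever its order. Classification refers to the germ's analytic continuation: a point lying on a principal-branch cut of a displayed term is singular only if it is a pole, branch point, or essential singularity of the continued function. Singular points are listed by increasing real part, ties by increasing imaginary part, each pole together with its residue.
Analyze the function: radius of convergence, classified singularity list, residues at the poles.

Radius of convergence at 0: 7/12.
At -7/12: a pole of order 1; residue 4/5.

Denominator factor (σ + 7/12): pole of order 1 at -7/12, modulus 7/12.
The radius of convergence is the smallest modulus among the singular points: 7/12.
At the order-1 pole -7/12 set g(σ) = (σ - (-7/12))*f(σ) = 4/5.
Simple pole: residue = g(a) at a = -7/12, which is 4/5.


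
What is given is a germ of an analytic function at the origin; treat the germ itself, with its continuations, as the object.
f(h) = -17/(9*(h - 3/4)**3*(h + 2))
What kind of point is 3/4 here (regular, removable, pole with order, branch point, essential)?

The point is a pole of order 3.

The denominator factor h - 3/4 vanishes at 3/4 and appears to the power 3; the numerator there equals -17/9, nonzero, and no other factor vanishes.
Hence a pole whose order is the multiplicity, 3.


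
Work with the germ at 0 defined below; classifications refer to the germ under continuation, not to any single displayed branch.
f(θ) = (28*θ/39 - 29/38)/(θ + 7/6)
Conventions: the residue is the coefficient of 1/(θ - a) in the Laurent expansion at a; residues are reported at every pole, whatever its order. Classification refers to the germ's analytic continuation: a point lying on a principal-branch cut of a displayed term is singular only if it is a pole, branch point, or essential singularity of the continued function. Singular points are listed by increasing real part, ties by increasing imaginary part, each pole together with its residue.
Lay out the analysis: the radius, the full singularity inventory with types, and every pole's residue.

Radius of convergence at 0: 7/6.
At -7/6: a pole of order 1; residue -7117/4446.

Denominator factor (θ + 7/6): pole of order 1 at -7/6, modulus 7/6.
The radius of convergence is the smallest modulus among the singular points: 7/6.
At the order-1 pole -7/6 set g(θ) = (θ - (-7/6))*f(θ) = 28*θ/39 - 29/38.
Simple pole: residue = g(a) at a = -7/6, which is -7117/4446.


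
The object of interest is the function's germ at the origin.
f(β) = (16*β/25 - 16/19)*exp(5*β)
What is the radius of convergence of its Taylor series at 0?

The radius of convergence is infinite.

The factor exp(5*β) is entire and contributes no finite singular point.
The polynomial part has no poles.
No finite singular points: the Taylor series at 0 converges everywhere.


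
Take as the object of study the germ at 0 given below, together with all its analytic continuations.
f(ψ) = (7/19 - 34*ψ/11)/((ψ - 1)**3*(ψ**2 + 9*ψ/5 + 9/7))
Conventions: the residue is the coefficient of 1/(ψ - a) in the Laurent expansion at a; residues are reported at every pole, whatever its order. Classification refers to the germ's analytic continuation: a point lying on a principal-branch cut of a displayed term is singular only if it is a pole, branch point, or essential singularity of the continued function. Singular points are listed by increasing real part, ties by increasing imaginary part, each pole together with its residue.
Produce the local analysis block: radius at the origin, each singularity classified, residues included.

Denominator factor (ψ**2 + 9*ψ/5 + 9/7): discriminant -333/175, complex-conjugate roots (-9/10) + ((3/70)*sqrt(259))*i and (-9/10) - ((3/70)*sqrt(259))*i; poles of order 1, moduli (3/7)*sqrt(7) and (3/7)*sqrt(7).
Denominator factor (ψ - 1)^3: pole of order 3 at 1, modulus 1.
The radius of convergence is the smallest modulus among the singular points: 1.
The factor ψ**2 + 9*ψ/5 + 9/7 splits as (ψ - a)(ψ - a') with a = (-9/10) - ((3/70)*sqrt(259))*i, a' = (-9/10) + ((3/70)*sqrt(259))*i. At the order-1 pole a set g(ψ) = (ψ - a)*f(ψ) = [(7/19 - 34*ψ/11)/(ψ - 1)**3] / (ψ - a').
Simple pole: residue = g(a) at a = (-9/10) - ((3/70)*sqrt(259))*i, which is (-88708865/611159263) - ((66711890/3570456747)*sqrt(259))*i.
The factor ψ**2 + 9*ψ/5 + 9/7 splits as (ψ - a)(ψ - a') with a = (-9/10) + ((3/70)*sqrt(259))*i, a' = (-9/10) - ((3/70)*sqrt(259))*i. At the order-1 pole a set g(ψ) = (ψ - a)*f(ψ) = [(7/19 - 34*ψ/11)/(ψ - 1)**3] / (ψ - a').
Simple pole: residue = g(a) at a = (-9/10) + ((3/70)*sqrt(259))*i, which is (-88708865/611159263) + ((66711890/3570456747)*sqrt(259))*i.
At the order-3 pole 1 set g(ψ) = (ψ - (1))^3*f(ψ) = (7/19 - 34*ψ/11)/(ψ**2 + 9*ψ/5 + 9/7).
Order-3 pole: residue = g''(a)/2; g''(1) = 354835460/611159263, so the residue is 177417730/611159263.
List the singular points by increasing real part (a conjugate pair: the negative imaginary part first).

Radius of convergence at 0: 1.
At (-9/10) - ((3/70)*sqrt(259))*i: a pole of order 1; residue (-88708865/611159263) - ((66711890/3570456747)*sqrt(259))*i.
At (-9/10) + ((3/70)*sqrt(259))*i: a pole of order 1; residue (-88708865/611159263) + ((66711890/3570456747)*sqrt(259))*i.
At 1: a pole of order 3; residue 177417730/611159263.


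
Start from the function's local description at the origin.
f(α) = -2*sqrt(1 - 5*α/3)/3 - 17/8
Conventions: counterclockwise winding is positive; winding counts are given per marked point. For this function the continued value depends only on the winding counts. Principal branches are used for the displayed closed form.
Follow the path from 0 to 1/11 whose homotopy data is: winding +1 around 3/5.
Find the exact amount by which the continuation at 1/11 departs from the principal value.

The rational part is single-valued and drops out of the difference; each branch term changes only by its own monodromy.
(-2/3)*sqrt(1 - α/(3/5)): winding +1 is odd, the square root flips sign, contributing -2*(-2/3)*sqrt(1 - (1/11)/(3/5)) = -2*(-2/3)*sqrt(28/33) = (8/99)*sqrt(231).
Summing the contributions at α = 1/11 gives (8/99)*sqrt(231).

Continued minus principal equals (8/99)*sqrt(231).


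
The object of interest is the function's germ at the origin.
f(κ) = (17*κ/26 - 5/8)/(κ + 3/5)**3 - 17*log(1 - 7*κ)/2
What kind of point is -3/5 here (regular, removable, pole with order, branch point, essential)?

The point is a pole of order 3.

The denominator factor κ + 3/5 vanishes at -3/5 and appears to the power 3; the numerator there equals -529/520, nonzero, and no other factor vanishes.
The branch terms are analytic at this point.
Hence a pole whose order is the multiplicity, 3.


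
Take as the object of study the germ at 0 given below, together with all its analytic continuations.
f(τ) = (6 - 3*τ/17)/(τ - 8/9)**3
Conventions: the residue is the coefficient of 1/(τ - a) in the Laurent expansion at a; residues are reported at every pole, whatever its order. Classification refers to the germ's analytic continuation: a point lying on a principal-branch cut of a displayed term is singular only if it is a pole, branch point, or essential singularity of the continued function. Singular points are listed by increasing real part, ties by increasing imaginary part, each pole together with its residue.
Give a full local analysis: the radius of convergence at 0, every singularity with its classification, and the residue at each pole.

Radius of convergence at 0: 8/9.
At 8/9: a pole of order 3; residue 0.

Denominator factor (τ - 8/9)^3: pole of order 3 at 8/9, modulus 8/9.
The radius of convergence is the smallest modulus among the singular points: 8/9.
At the order-3 pole 8/9 set g(τ) = (τ - (8/9))^3*f(τ) = 6 - 3*τ/17.
Order-3 pole: residue = g''(a)/2; g''(8/9) = 0, so the residue is 0.


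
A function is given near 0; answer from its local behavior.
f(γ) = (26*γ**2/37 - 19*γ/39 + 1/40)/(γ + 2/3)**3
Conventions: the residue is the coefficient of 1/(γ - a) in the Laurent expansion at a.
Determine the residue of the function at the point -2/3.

At the order-3 pole -2/3 set g(γ) = (γ - (-2/3))^3*f(γ) = 26*γ**2/37 - 19*γ/39 + 1/40.
Order-3 pole: residue = g''(a)/2; g''(-2/3) = 52/37, so the residue is 26/37.

The residue is 26/37.


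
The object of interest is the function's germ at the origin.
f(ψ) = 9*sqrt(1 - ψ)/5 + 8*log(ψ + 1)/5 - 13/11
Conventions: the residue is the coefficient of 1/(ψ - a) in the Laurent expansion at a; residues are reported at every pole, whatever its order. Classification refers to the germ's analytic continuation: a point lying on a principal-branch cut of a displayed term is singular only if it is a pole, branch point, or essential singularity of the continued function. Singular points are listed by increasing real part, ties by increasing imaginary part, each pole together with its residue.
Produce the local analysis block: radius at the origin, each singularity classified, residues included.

Radius of convergence at 0: 1.
At -1: a logarithmic branch point.
At 1: an algebraic (square-root) branch point.

Branch term (9/5)*sqrt(1 - ψ/(1)): its argument vanishes at ψ = 1, a square-root branch point, modulus 1.
Branch term (8/5)*log(1 - ψ/(-1)): its argument vanishes at ψ = -1, a logarithmic branch point, modulus 1.
The radius of convergence is the smallest modulus among the singular points: 1.
List the singular points by increasing real part (a conjugate pair: the negative imaginary part first).


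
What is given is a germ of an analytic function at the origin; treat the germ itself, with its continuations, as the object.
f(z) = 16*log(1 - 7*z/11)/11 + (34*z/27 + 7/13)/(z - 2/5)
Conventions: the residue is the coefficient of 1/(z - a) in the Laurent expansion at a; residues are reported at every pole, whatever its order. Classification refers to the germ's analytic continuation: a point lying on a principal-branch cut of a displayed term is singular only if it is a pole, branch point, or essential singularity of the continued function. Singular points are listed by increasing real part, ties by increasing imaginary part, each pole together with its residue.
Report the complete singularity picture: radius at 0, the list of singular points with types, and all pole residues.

Radius of convergence at 0: 2/5.
At 2/5: a pole of order 1; residue 1829/1755.
At 11/7: a logarithmic branch point.

Denominator factor (z - 2/5): pole of order 1 at 2/5, modulus 2/5.
Branch term (16/11)*log(1 - z/(11/7)): its argument vanishes at z = 11/7, a logarithmic branch point, modulus 11/7.
The radius of convergence is the smallest modulus among the singular points: 2/5.
The branch term is analytic at 2/5 and contributes nothing to the residue; only the rational part matters.
At the order-1 pole 2/5 set g(z) = (z - (2/5))*(rational part) = 34*z/27 + 7/13.
Simple pole: residue = g(a) at a = 2/5, which is 1829/1755.
List the singular points by increasing real part (a conjugate pair: the negative imaginary part first).


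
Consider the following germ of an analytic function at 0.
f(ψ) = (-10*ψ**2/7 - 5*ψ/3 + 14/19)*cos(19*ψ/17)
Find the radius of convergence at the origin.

The factor cos(19*ψ/17) is entire and contributes no finite singular point.
The polynomial part has no poles.
No finite singular points: the Taylor series at 0 converges everywhere.

The radius of convergence is infinite.


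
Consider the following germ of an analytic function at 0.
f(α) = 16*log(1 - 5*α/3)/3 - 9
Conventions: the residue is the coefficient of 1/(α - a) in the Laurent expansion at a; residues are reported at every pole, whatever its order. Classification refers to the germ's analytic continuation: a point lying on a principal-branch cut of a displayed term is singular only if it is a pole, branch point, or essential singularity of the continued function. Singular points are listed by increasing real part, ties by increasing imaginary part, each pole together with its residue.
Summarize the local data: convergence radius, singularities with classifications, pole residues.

Radius of convergence at 0: 3/5.
At 3/5: a logarithmic branch point.

Branch term (16/3)*log(1 - α/(3/5)): its argument vanishes at α = 3/5, a logarithmic branch point, modulus 3/5.
The radius of convergence is the smallest modulus among the singular points: 3/5.


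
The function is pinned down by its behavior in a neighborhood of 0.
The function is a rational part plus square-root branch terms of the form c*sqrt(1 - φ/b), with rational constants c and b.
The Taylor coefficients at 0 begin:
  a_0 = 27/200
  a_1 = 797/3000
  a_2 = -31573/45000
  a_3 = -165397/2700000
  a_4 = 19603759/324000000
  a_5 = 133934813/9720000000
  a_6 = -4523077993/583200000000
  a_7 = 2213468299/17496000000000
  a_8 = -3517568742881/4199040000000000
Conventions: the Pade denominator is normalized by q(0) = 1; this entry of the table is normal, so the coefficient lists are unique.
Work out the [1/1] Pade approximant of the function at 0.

Taylor coefficients needed (read off): a_0 = 27/200, a_1 = 797/3000, a_2 = -31573/45000.
Write the denominator as Q(φ) = 1 + q1*φ. Requiring Q*f - P = O(φ^3) with deg P <= 1 kills the coefficients of φ^2..φ^2 in Q*f:
  φ^2: a_2 + q1*a_1 = 0, i.e. -31573/45000 + (797/3000)*q1 = 0.
Solving this linear system: q1 = 31573/11955.
The numerator is Q*f truncated at degree 1: P0 = a_0 = 27/200; P1 = a_1 + q1*a_0 = 37192/59775.

The Pade approximant has numerator coefficients [27/200, 37192/59775]; denominator coefficients [1, 31573/11955].


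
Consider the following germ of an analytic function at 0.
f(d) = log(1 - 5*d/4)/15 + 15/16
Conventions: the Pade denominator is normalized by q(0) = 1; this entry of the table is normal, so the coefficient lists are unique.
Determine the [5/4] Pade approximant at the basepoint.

The Pade approximant has numerator coefficients [15/16, -43/16, 18115/6912, -95575/96768, 522875/4644864, -125/387072]; denominator coefficients [1, -25/9, 125/48, -625/672, 3125/32256].

Taylor coefficients needed (expand at 0): a_0 = 15/16, a_1 = -1/12, a_2 = -5/96, a_3 = -25/576, a_4 = -125/3072, a_5 = -125/3072, a_6 = -3125/73728, a_7 = -15625/344064, a_8 = -78125/1572864, a_9 = -390625/7077888.
Write the denominator as Q(d) = 1 + q1*d + q2*d^2 + q3*d^3 + q4*d^4. Requiring Q*f - P = O(d^10) with deg P <= 5 kills the coefficients of d^6..d^9 in Q*f:
  d^6: a_6 + q1*a_5 + q2*a_4 + q3*a_3 + q4*a_2 = 0, i.e. -3125/73728 + (-125/3072)*q1 + (-125/3072)*q2 + (-25/576)*q3 + (-5/96)*q4 = 0.
  d^7: a_7 + q1*a_6 + q2*a_5 + q3*a_4 + q4*a_3 = 0, i.e. -15625/344064 + (-3125/73728)*q1 + (-125/3072)*q2 + (-125/3072)*q3 + (-25/576)*q4 = 0.
  d^8: a_8 + q1*a_7 + q2*a_6 + q3*a_5 + q4*a_4 = 0, i.e. -78125/1572864 + (-15625/344064)*q1 + (-3125/73728)*q2 + (-125/3072)*q3 + (-125/3072)*q4 = 0.
  d^9: a_9 + q1*a_8 + q2*a_7 + q3*a_6 + q4*a_5 = 0, i.e. -390625/7077888 + (-78125/1572864)*q1 + (-15625/344064)*q2 + (-3125/73728)*q3 + (-125/3072)*q4 = 0.
Solving this linear system: q1 = -25/9, q2 = 125/48, q3 = -625/672, q4 = 3125/32256.
The numerator is Q*f truncated at degree 5: P0 = a_0 = 15/16; P1 = a_1 + q1*a_0 = -43/16; P2 = a_2 + q1*a_1 + q2*a_0 = 18115/6912; P3 = a_3 + q1*a_2 + q2*a_1 + q3*a_0 = -95575/96768; P4 = a_4 + q1*a_3 + q2*a_2 + q3*a_1 + q4*a_0 = 522875/4644864; P5 = a_5 + q1*a_4 + q2*a_3 + q3*a_2 + q4*a_1 = -125/387072.


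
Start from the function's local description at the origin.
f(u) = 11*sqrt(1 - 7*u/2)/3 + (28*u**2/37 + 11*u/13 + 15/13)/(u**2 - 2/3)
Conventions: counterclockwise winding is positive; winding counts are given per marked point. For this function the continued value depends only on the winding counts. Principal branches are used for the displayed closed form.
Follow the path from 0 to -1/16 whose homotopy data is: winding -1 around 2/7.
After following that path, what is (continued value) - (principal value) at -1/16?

Continued minus principal equals -(11/12)*sqrt(78).

The rational part is single-valued and drops out of the difference; each branch term changes only by its own monodromy.
(11/3)*sqrt(1 - u/(2/7)): winding -1 is odd, the square root flips sign, contributing -2*(11/3)*sqrt(1 - (-1/16)/(2/7)) = -2*(11/3)*sqrt(39/32) = -(11/12)*sqrt(78).
Summing the contributions at u = -1/16 gives -(11/12)*sqrt(78).


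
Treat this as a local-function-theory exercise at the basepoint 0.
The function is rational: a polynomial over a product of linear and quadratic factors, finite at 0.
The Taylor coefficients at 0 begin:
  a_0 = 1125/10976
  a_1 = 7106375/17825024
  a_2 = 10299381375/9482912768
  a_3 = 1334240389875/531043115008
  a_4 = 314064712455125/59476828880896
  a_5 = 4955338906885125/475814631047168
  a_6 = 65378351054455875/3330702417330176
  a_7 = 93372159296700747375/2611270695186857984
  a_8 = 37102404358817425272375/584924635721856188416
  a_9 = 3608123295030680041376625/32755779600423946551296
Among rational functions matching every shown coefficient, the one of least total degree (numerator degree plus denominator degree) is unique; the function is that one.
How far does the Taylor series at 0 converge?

The radius of convergence is 7/10.

No rational of total degree below 8 reproduces all 10 coefficients; solving the [2/6] Pade equations on them gives f(χ) = (18*χ**2/19 + 11*χ/29 - 18)/((χ - 7/10)**3*(χ + 8)**3), whose expansion matches every shown term.
Denominator factor (χ - 7/10)^3: pole of order 3 at 7/10, modulus 7/10.
Denominator factor (χ + 8)^3: pole of order 3 at -8, modulus 8.
The radius of convergence is the smallest modulus among the singular points: 7/10.


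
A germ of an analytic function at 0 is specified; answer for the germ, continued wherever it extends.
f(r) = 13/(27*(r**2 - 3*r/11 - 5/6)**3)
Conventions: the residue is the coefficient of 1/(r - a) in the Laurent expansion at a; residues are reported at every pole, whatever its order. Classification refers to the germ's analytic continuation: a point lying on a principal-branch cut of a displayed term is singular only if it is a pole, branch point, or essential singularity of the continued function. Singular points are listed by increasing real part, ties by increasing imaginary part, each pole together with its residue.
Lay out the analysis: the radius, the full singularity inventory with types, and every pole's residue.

Radius of convergence at 0: -3/22 + (1/66)*sqrt(3711).
At 3/22 - (1/66)*sqrt(3711): a pole of order 3; residue -(4187326/1892819053)*sqrt(3711).
At 3/22 + (1/66)*sqrt(3711): a pole of order 3; residue (4187326/1892819053)*sqrt(3711).

Denominator factor (r**2 - 3*r/11 - 5/6)^3: discriminant 1237/363, real irrational roots 3/22 + (1/66)*sqrt(3711) and 3/22 - (1/66)*sqrt(3711); poles of order 3, moduli 3/22 + (1/66)*sqrt(3711) and -3/22 + (1/66)*sqrt(3711).
The radius of convergence is the smallest modulus among the singular points: -3/22 + (1/66)*sqrt(3711).
The factor r**2 - 3*r/11 - 5/6 splits as (r - a)(r - a') with a = 3/22 - (1/66)*sqrt(3711), a' = 3/22 + (1/66)*sqrt(3711). At the order-3 pole a set g(r) = (r - a)^3*f(r) = [13/27] / (r - a')^3.
Order-3 pole: residue = g''(a)/2; g''(3/22 - (1/66)*sqrt(3711)) = -(8374652/1892819053)*sqrt(3711), so the residue is -(4187326/1892819053)*sqrt(3711).
The factor r**2 - 3*r/11 - 5/6 splits as (r - a)(r - a') with a = 3/22 + (1/66)*sqrt(3711), a' = 3/22 - (1/66)*sqrt(3711). At the order-3 pole a set g(r) = (r - a)^3*f(r) = [13/27] / (r - a')^3.
Order-3 pole: residue = g''(a)/2; g''(3/22 + (1/66)*sqrt(3711)) = (8374652/1892819053)*sqrt(3711), so the residue is (4187326/1892819053)*sqrt(3711).
List the singular points by increasing real part (a conjugate pair: the negative imaginary part first).


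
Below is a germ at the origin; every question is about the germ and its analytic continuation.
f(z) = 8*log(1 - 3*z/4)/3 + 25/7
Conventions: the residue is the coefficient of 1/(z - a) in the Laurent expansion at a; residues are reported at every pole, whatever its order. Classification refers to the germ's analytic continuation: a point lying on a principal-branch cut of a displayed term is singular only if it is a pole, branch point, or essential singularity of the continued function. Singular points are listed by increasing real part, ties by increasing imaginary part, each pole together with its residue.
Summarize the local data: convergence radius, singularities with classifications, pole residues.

Radius of convergence at 0: 4/3.
At 4/3: a logarithmic branch point.

Branch term (8/3)*log(1 - z/(4/3)): its argument vanishes at z = 4/3, a logarithmic branch point, modulus 4/3.
The radius of convergence is the smallest modulus among the singular points: 4/3.


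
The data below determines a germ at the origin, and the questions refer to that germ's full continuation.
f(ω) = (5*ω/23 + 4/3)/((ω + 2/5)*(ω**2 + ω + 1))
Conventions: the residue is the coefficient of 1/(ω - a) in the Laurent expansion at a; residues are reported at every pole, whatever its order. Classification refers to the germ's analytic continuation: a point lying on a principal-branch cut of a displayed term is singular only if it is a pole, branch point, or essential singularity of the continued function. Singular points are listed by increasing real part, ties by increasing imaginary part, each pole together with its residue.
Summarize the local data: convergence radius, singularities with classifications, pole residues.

Denominator factor (ω**2 + ω + 1): discriminant -3, complex-conjugate roots (-1/2) + ((1/2)*sqrt(3))*i and (-1/2) - ((1/2)*sqrt(3))*i; poles of order 1, moduli 1 and 1.
Denominator factor (ω + 2/5): pole of order 1 at -2/5, modulus 2/5.
The radius of convergence is the smallest modulus among the singular points: 2/5.
The factor ω**2 + ω + 1 splits as (ω - a)(ω - a') with a = (-1/2) - ((1/2)*sqrt(3))*i, a' = (-1/2) + ((1/2)*sqrt(3))*i. At the order-1 pole a set g(ω) = (ω - a)*f(ω) = [(5*ω/23 + 4/3)/(ω + 2/5)] / (ω - a').
Simple pole: residue = g(a) at a = (-1/2) - ((1/2)*sqrt(3))*i, which is (-1075/1311) + ((70/3933)*sqrt(3))*i.
The factor ω**2 + ω + 1 splits as (ω - a)(ω - a') with a = (-1/2) + ((1/2)*sqrt(3))*i, a' = (-1/2) - ((1/2)*sqrt(3))*i. At the order-1 pole a set g(ω) = (ω - a)*f(ω) = [(5*ω/23 + 4/3)/(ω + 2/5)] / (ω - a').
Simple pole: residue = g(a) at a = (-1/2) + ((1/2)*sqrt(3))*i, which is (-1075/1311) - ((70/3933)*sqrt(3))*i.
At the order-1 pole -2/5 set g(ω) = (ω - (-2/5))*f(ω) = (5*ω/23 + 4/3)/(ω**2 + ω + 1).
Simple pole: residue = g(a) at a = -2/5, which is 2150/1311.
List the singular points by increasing real part (a conjugate pair: the negative imaginary part first).

Radius of convergence at 0: 2/5.
At (-1/2) - ((1/2)*sqrt(3))*i: a pole of order 1; residue (-1075/1311) + ((70/3933)*sqrt(3))*i.
At (-1/2) + ((1/2)*sqrt(3))*i: a pole of order 1; residue (-1075/1311) - ((70/3933)*sqrt(3))*i.
At -2/5: a pole of order 1; residue 2150/1311.


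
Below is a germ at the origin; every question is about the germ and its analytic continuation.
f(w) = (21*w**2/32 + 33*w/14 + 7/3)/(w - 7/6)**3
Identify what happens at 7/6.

The point is a pole of order 3.

The denominator factor w - 7/6 vanishes at 7/6 and appears to the power 3; the numerator there equals 765/128, nonzero, and no other factor vanishes.
Hence a pole whose order is the multiplicity, 3.
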